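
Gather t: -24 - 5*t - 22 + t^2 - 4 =t^2 - 5*t - 50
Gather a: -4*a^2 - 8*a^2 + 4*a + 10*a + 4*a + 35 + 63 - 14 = -12*a^2 + 18*a + 84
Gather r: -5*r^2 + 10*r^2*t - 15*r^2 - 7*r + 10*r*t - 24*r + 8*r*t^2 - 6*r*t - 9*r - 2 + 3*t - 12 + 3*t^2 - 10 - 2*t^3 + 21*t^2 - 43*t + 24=r^2*(10*t - 20) + r*(8*t^2 + 4*t - 40) - 2*t^3 + 24*t^2 - 40*t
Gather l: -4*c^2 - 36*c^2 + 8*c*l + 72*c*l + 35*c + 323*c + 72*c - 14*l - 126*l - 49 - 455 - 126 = -40*c^2 + 430*c + l*(80*c - 140) - 630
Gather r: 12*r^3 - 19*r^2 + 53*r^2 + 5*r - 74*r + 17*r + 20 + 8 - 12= 12*r^3 + 34*r^2 - 52*r + 16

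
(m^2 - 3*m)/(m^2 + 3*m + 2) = m*(m - 3)/(m^2 + 3*m + 2)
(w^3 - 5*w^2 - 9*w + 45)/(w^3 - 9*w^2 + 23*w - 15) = (w + 3)/(w - 1)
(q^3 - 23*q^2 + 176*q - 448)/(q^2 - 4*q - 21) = (q^2 - 16*q + 64)/(q + 3)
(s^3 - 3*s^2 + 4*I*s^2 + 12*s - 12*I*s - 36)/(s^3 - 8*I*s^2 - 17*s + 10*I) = (s^2 + s*(-3 + 6*I) - 18*I)/(s^2 - 6*I*s - 5)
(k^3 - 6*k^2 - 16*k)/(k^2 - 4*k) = (k^2 - 6*k - 16)/(k - 4)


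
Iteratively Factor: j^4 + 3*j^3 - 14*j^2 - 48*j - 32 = (j + 2)*(j^3 + j^2 - 16*j - 16) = (j + 2)*(j + 4)*(j^2 - 3*j - 4) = (j - 4)*(j + 2)*(j + 4)*(j + 1)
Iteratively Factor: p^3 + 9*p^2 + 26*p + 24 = (p + 3)*(p^2 + 6*p + 8) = (p + 2)*(p + 3)*(p + 4)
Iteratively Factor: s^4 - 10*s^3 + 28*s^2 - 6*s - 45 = (s - 3)*(s^3 - 7*s^2 + 7*s + 15) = (s - 5)*(s - 3)*(s^2 - 2*s - 3) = (s - 5)*(s - 3)*(s + 1)*(s - 3)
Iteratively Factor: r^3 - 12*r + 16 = (r + 4)*(r^2 - 4*r + 4) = (r - 2)*(r + 4)*(r - 2)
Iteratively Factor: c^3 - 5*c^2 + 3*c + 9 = (c - 3)*(c^2 - 2*c - 3) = (c - 3)*(c + 1)*(c - 3)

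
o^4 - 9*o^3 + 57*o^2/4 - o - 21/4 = (o - 7)*(o - 3/2)*(o - 1)*(o + 1/2)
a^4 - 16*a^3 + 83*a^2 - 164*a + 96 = (a - 8)*(a - 4)*(a - 3)*(a - 1)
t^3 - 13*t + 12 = (t - 3)*(t - 1)*(t + 4)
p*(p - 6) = p^2 - 6*p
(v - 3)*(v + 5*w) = v^2 + 5*v*w - 3*v - 15*w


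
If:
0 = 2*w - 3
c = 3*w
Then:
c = 9/2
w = 3/2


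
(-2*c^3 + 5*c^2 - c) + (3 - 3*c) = -2*c^3 + 5*c^2 - 4*c + 3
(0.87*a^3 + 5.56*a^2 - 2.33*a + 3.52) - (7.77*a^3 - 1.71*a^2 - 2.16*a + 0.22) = -6.9*a^3 + 7.27*a^2 - 0.17*a + 3.3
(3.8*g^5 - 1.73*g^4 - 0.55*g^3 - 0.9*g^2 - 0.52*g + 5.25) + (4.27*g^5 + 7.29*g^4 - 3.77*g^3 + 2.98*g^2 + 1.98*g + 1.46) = 8.07*g^5 + 5.56*g^4 - 4.32*g^3 + 2.08*g^2 + 1.46*g + 6.71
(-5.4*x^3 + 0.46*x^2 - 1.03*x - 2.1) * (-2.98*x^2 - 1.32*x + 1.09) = 16.092*x^5 + 5.7572*x^4 - 3.4238*x^3 + 8.119*x^2 + 1.6493*x - 2.289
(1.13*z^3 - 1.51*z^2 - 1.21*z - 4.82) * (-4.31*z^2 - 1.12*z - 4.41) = -4.8703*z^5 + 5.2425*z^4 + 1.923*z^3 + 28.7885*z^2 + 10.7345*z + 21.2562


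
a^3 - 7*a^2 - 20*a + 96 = (a - 8)*(a - 3)*(a + 4)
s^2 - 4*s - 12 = (s - 6)*(s + 2)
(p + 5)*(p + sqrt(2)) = p^2 + sqrt(2)*p + 5*p + 5*sqrt(2)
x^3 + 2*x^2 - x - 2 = (x - 1)*(x + 1)*(x + 2)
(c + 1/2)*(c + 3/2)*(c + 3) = c^3 + 5*c^2 + 27*c/4 + 9/4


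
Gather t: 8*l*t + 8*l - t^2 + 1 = 8*l*t + 8*l - t^2 + 1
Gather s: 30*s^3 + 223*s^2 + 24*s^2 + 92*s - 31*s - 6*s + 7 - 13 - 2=30*s^3 + 247*s^2 + 55*s - 8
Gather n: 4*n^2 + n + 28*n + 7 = 4*n^2 + 29*n + 7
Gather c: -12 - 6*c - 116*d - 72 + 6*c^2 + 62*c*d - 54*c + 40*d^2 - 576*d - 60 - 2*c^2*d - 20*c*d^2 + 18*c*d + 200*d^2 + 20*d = c^2*(6 - 2*d) + c*(-20*d^2 + 80*d - 60) + 240*d^2 - 672*d - 144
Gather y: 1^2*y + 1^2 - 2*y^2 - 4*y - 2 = -2*y^2 - 3*y - 1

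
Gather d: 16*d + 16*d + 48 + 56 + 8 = 32*d + 112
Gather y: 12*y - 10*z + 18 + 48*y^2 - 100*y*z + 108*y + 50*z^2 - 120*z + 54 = 48*y^2 + y*(120 - 100*z) + 50*z^2 - 130*z + 72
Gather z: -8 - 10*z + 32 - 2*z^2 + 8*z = -2*z^2 - 2*z + 24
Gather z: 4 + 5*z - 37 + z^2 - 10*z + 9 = z^2 - 5*z - 24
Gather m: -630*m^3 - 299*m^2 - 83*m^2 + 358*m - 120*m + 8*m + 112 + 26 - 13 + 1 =-630*m^3 - 382*m^2 + 246*m + 126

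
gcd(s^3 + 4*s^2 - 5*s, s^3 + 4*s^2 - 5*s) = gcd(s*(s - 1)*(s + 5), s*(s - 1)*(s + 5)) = s^3 + 4*s^2 - 5*s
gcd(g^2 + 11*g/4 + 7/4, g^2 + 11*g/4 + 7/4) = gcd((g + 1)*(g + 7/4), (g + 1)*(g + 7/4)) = g^2 + 11*g/4 + 7/4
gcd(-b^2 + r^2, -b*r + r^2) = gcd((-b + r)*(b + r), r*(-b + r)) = -b + r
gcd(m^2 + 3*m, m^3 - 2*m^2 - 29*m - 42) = m + 3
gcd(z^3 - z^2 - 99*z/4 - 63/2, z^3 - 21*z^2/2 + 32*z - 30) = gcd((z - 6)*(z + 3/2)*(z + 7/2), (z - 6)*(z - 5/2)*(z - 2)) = z - 6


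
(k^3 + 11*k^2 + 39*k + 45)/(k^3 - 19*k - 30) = (k^2 + 8*k + 15)/(k^2 - 3*k - 10)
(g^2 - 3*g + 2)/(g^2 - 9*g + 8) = (g - 2)/(g - 8)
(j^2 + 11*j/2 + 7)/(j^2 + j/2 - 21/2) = (j + 2)/(j - 3)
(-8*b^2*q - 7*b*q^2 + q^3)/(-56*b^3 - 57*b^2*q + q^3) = q/(7*b + q)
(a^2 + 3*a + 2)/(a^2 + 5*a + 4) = (a + 2)/(a + 4)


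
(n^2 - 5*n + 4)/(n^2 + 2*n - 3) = (n - 4)/(n + 3)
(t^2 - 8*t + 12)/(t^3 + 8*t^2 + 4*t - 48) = (t - 6)/(t^2 + 10*t + 24)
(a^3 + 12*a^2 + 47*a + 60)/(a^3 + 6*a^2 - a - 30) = (a + 4)/(a - 2)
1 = 1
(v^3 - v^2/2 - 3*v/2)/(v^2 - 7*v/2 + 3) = v*(v + 1)/(v - 2)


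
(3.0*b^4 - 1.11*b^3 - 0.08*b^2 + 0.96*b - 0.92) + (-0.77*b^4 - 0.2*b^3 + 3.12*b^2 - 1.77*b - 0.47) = 2.23*b^4 - 1.31*b^3 + 3.04*b^2 - 0.81*b - 1.39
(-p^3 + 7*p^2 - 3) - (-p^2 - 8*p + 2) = -p^3 + 8*p^2 + 8*p - 5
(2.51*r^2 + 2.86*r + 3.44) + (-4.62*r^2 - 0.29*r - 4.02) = -2.11*r^2 + 2.57*r - 0.58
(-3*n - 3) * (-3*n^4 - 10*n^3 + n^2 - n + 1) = 9*n^5 + 39*n^4 + 27*n^3 - 3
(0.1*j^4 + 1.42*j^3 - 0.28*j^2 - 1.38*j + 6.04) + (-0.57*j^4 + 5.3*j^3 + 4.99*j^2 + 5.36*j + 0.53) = -0.47*j^4 + 6.72*j^3 + 4.71*j^2 + 3.98*j + 6.57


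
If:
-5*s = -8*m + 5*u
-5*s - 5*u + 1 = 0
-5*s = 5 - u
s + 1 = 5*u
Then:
No Solution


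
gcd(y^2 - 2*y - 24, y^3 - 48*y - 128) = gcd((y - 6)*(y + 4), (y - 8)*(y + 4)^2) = y + 4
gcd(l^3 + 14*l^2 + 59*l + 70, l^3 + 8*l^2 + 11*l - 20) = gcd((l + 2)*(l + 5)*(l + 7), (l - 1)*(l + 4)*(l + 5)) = l + 5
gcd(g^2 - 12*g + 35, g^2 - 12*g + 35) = g^2 - 12*g + 35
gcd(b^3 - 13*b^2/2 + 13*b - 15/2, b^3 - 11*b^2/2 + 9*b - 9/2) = b^2 - 4*b + 3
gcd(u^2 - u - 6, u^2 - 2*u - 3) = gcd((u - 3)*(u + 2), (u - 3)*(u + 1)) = u - 3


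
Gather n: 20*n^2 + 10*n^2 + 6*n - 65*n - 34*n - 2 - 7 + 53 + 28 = 30*n^2 - 93*n + 72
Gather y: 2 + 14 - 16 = 0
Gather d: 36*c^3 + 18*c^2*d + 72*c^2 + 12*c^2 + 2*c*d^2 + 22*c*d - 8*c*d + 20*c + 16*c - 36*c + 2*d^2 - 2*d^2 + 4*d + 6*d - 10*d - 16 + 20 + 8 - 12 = 36*c^3 + 84*c^2 + 2*c*d^2 + d*(18*c^2 + 14*c)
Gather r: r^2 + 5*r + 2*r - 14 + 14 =r^2 + 7*r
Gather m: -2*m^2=-2*m^2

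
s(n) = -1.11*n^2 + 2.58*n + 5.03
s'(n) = 2.58 - 2.22*n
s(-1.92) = -4.02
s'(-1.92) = 6.84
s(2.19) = 5.36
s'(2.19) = -2.28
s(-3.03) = -12.98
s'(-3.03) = 9.31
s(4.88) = -8.81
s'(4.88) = -8.25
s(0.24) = 5.59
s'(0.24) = 2.05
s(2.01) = 5.73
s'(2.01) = -1.88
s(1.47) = 6.42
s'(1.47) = -0.68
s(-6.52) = -58.98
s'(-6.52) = 17.05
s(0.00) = 5.03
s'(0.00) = 2.58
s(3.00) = 2.78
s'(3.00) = -4.08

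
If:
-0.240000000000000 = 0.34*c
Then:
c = -0.71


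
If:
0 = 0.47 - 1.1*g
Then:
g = 0.43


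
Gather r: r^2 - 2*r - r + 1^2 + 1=r^2 - 3*r + 2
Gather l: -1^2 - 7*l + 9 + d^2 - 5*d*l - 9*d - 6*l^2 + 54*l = d^2 - 9*d - 6*l^2 + l*(47 - 5*d) + 8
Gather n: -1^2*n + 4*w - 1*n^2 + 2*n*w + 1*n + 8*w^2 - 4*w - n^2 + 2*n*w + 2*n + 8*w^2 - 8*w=-2*n^2 + n*(4*w + 2) + 16*w^2 - 8*w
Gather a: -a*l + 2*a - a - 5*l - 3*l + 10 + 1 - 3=a*(1 - l) - 8*l + 8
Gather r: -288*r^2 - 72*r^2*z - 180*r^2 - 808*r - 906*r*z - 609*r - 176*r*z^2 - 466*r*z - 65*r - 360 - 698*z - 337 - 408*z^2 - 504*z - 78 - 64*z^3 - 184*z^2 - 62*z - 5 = r^2*(-72*z - 468) + r*(-176*z^2 - 1372*z - 1482) - 64*z^3 - 592*z^2 - 1264*z - 780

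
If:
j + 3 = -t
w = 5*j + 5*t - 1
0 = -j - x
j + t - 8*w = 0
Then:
No Solution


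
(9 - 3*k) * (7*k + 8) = -21*k^2 + 39*k + 72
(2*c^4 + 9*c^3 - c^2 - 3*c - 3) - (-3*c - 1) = 2*c^4 + 9*c^3 - c^2 - 2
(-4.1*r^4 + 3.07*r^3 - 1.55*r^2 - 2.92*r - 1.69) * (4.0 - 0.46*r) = 1.886*r^5 - 17.8122*r^4 + 12.993*r^3 - 4.8568*r^2 - 10.9026*r - 6.76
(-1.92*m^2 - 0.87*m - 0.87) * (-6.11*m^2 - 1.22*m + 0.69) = 11.7312*m^4 + 7.6581*m^3 + 5.0523*m^2 + 0.4611*m - 0.6003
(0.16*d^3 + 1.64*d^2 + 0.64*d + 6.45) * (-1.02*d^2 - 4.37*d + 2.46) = -0.1632*d^5 - 2.372*d^4 - 7.426*d^3 - 5.3414*d^2 - 26.6121*d + 15.867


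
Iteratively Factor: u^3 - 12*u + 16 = (u - 2)*(u^2 + 2*u - 8) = (u - 2)^2*(u + 4)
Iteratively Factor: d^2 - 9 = (d + 3)*(d - 3)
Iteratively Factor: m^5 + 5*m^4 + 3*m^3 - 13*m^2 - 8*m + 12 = (m + 2)*(m^4 + 3*m^3 - 3*m^2 - 7*m + 6) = (m + 2)^2*(m^3 + m^2 - 5*m + 3) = (m - 1)*(m + 2)^2*(m^2 + 2*m - 3) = (m - 1)*(m + 2)^2*(m + 3)*(m - 1)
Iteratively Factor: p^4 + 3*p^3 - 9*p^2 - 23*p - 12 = (p + 1)*(p^3 + 2*p^2 - 11*p - 12) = (p - 3)*(p + 1)*(p^2 + 5*p + 4) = (p - 3)*(p + 1)^2*(p + 4)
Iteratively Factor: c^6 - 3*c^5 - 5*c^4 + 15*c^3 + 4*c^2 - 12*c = (c + 1)*(c^5 - 4*c^4 - c^3 + 16*c^2 - 12*c) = (c - 1)*(c + 1)*(c^4 - 3*c^3 - 4*c^2 + 12*c) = (c - 3)*(c - 1)*(c + 1)*(c^3 - 4*c) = (c - 3)*(c - 2)*(c - 1)*(c + 1)*(c^2 + 2*c) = (c - 3)*(c - 2)*(c - 1)*(c + 1)*(c + 2)*(c)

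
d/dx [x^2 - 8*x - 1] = 2*x - 8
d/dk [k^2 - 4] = 2*k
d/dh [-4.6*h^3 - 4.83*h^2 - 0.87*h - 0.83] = -13.8*h^2 - 9.66*h - 0.87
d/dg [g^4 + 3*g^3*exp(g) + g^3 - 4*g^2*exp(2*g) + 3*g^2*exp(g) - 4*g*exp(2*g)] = 3*g^3*exp(g) + 4*g^3 - 8*g^2*exp(2*g) + 12*g^2*exp(g) + 3*g^2 - 16*g*exp(2*g) + 6*g*exp(g) - 4*exp(2*g)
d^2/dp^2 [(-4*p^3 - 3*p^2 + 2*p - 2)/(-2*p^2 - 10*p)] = (83*p^3 + 6*p^2 + 30*p + 50)/(p^3*(p^3 + 15*p^2 + 75*p + 125))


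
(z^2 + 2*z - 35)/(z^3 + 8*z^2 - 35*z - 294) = (z - 5)/(z^2 + z - 42)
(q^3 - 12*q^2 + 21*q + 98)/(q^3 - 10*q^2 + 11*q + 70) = (q - 7)/(q - 5)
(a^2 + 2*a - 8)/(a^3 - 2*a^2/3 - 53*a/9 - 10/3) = 9*(-a^2 - 2*a + 8)/(-9*a^3 + 6*a^2 + 53*a + 30)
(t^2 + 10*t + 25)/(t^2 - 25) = (t + 5)/(t - 5)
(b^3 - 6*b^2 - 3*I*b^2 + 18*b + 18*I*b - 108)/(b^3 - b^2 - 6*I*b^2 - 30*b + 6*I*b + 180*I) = (b + 3*I)/(b + 5)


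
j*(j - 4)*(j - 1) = j^3 - 5*j^2 + 4*j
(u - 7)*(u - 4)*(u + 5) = u^3 - 6*u^2 - 27*u + 140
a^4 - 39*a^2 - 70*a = a*(a - 7)*(a + 2)*(a + 5)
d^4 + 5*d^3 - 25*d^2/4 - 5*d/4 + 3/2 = (d - 1)*(d - 1/2)*(d + 1/2)*(d + 6)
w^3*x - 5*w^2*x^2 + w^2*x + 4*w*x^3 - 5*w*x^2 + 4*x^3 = (w - 4*x)*(w - x)*(w*x + x)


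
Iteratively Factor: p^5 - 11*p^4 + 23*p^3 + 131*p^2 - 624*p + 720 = (p - 3)*(p^4 - 8*p^3 - p^2 + 128*p - 240) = (p - 4)*(p - 3)*(p^3 - 4*p^2 - 17*p + 60) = (p - 4)*(p - 3)*(p + 4)*(p^2 - 8*p + 15) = (p - 4)*(p - 3)^2*(p + 4)*(p - 5)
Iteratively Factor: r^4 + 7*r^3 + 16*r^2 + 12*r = (r)*(r^3 + 7*r^2 + 16*r + 12) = r*(r + 3)*(r^2 + 4*r + 4) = r*(r + 2)*(r + 3)*(r + 2)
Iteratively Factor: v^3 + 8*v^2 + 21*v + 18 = (v + 2)*(v^2 + 6*v + 9) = (v + 2)*(v + 3)*(v + 3)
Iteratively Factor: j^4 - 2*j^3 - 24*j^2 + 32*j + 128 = (j + 2)*(j^3 - 4*j^2 - 16*j + 64) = (j - 4)*(j + 2)*(j^2 - 16) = (j - 4)*(j + 2)*(j + 4)*(j - 4)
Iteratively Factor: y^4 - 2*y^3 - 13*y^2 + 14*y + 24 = (y + 3)*(y^3 - 5*y^2 + 2*y + 8) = (y + 1)*(y + 3)*(y^2 - 6*y + 8) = (y - 4)*(y + 1)*(y + 3)*(y - 2)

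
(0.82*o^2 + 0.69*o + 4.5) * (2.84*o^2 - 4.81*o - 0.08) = 2.3288*o^4 - 1.9846*o^3 + 9.3955*o^2 - 21.7002*o - 0.36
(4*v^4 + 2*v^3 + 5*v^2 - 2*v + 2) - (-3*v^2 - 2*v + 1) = 4*v^4 + 2*v^3 + 8*v^2 + 1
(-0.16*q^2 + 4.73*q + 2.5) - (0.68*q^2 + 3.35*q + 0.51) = -0.84*q^2 + 1.38*q + 1.99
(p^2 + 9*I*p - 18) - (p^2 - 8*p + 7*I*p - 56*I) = 8*p + 2*I*p - 18 + 56*I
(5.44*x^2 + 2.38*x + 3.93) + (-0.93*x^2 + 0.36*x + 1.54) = 4.51*x^2 + 2.74*x + 5.47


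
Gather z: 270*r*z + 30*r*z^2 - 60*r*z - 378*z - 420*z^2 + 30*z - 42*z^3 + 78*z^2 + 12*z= -42*z^3 + z^2*(30*r - 342) + z*(210*r - 336)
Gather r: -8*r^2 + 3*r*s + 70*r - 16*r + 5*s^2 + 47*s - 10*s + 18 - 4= -8*r^2 + r*(3*s + 54) + 5*s^2 + 37*s + 14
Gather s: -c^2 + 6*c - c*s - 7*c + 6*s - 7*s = -c^2 - c + s*(-c - 1)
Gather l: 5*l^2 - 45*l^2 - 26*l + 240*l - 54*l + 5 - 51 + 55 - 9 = -40*l^2 + 160*l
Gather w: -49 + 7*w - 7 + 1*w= 8*w - 56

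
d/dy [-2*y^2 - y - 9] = -4*y - 1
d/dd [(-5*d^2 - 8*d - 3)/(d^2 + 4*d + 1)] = 4*(-3*d^2 - d + 1)/(d^4 + 8*d^3 + 18*d^2 + 8*d + 1)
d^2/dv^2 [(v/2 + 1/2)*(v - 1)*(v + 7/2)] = 3*v + 7/2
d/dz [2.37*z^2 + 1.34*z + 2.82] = 4.74*z + 1.34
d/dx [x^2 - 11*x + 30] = 2*x - 11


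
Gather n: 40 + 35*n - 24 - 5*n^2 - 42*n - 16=-5*n^2 - 7*n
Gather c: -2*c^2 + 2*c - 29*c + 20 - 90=-2*c^2 - 27*c - 70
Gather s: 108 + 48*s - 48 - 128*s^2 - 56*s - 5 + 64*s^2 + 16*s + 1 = -64*s^2 + 8*s + 56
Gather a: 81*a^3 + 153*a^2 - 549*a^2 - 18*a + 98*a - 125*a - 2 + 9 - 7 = 81*a^3 - 396*a^2 - 45*a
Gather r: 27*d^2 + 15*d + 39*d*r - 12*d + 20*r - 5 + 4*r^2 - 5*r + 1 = 27*d^2 + 3*d + 4*r^2 + r*(39*d + 15) - 4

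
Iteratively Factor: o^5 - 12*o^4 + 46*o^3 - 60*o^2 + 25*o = (o - 5)*(o^4 - 7*o^3 + 11*o^2 - 5*o) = (o - 5)*(o - 1)*(o^3 - 6*o^2 + 5*o) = (o - 5)*(o - 1)^2*(o^2 - 5*o) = (o - 5)^2*(o - 1)^2*(o)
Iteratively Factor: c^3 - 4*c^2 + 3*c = (c - 3)*(c^2 - c) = c*(c - 3)*(c - 1)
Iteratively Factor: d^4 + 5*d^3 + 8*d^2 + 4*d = (d)*(d^3 + 5*d^2 + 8*d + 4) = d*(d + 1)*(d^2 + 4*d + 4) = d*(d + 1)*(d + 2)*(d + 2)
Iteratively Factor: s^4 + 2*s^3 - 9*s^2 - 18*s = (s)*(s^3 + 2*s^2 - 9*s - 18) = s*(s - 3)*(s^2 + 5*s + 6) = s*(s - 3)*(s + 2)*(s + 3)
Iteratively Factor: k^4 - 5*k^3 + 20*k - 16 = (k - 4)*(k^3 - k^2 - 4*k + 4) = (k - 4)*(k - 2)*(k^2 + k - 2) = (k - 4)*(k - 2)*(k - 1)*(k + 2)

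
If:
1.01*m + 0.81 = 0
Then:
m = -0.80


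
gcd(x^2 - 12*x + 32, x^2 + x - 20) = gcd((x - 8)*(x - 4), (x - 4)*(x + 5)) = x - 4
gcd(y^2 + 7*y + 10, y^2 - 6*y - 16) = y + 2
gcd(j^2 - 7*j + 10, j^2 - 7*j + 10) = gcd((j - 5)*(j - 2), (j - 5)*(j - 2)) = j^2 - 7*j + 10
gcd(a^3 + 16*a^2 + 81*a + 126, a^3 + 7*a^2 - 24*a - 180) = a + 6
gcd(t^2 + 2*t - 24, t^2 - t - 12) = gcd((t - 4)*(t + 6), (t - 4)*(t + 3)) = t - 4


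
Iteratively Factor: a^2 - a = (a - 1)*(a)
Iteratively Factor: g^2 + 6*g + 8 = (g + 4)*(g + 2)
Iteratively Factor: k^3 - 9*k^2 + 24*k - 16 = (k - 4)*(k^2 - 5*k + 4) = (k - 4)*(k - 1)*(k - 4)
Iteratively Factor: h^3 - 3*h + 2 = (h + 2)*(h^2 - 2*h + 1) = (h - 1)*(h + 2)*(h - 1)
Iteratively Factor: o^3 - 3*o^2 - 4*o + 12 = (o - 3)*(o^2 - 4) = (o - 3)*(o - 2)*(o + 2)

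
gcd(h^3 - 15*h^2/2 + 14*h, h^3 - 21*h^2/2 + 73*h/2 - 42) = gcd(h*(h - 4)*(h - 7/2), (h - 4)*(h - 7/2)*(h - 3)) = h^2 - 15*h/2 + 14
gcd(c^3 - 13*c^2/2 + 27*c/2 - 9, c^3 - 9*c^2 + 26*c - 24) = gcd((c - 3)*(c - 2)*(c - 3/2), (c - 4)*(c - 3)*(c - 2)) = c^2 - 5*c + 6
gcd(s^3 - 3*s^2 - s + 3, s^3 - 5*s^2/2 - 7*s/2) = s + 1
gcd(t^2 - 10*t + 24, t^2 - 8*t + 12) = t - 6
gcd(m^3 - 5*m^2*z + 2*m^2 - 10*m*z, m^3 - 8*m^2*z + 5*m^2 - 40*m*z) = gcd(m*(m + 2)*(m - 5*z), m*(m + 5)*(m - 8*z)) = m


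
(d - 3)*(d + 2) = d^2 - d - 6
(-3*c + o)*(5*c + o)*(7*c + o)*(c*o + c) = -105*c^4*o - 105*c^4 - c^3*o^2 - c^3*o + 9*c^2*o^3 + 9*c^2*o^2 + c*o^4 + c*o^3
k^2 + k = k*(k + 1)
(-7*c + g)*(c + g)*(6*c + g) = -42*c^3 - 43*c^2*g + g^3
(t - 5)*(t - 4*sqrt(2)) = t^2 - 4*sqrt(2)*t - 5*t + 20*sqrt(2)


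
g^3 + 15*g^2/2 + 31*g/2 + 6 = (g + 1/2)*(g + 3)*(g + 4)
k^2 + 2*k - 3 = (k - 1)*(k + 3)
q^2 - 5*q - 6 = (q - 6)*(q + 1)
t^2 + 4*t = t*(t + 4)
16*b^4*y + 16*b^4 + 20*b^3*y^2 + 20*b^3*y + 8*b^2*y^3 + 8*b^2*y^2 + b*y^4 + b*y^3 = (2*b + y)^2*(4*b + y)*(b*y + b)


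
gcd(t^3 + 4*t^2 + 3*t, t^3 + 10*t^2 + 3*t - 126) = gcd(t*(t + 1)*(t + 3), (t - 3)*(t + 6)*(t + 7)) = 1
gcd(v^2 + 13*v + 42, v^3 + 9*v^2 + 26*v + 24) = 1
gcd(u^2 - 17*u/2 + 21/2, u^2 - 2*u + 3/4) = u - 3/2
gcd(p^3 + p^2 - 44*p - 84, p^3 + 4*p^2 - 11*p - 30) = p + 2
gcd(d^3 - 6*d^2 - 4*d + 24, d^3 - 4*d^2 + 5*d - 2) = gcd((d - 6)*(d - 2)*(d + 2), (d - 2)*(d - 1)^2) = d - 2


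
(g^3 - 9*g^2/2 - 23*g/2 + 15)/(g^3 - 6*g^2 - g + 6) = (g + 5/2)/(g + 1)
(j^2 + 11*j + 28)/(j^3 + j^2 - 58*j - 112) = (j + 4)/(j^2 - 6*j - 16)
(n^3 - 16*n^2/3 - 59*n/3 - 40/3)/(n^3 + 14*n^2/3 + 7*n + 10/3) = (n - 8)/(n + 2)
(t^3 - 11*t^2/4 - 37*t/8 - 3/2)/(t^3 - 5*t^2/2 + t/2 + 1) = (t^2 - 13*t/4 - 3)/(t^2 - 3*t + 2)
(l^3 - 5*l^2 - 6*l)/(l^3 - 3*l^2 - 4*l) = (l - 6)/(l - 4)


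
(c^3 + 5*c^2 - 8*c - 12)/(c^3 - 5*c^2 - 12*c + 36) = (c^2 + 7*c + 6)/(c^2 - 3*c - 18)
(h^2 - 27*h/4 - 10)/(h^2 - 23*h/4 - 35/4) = (h - 8)/(h - 7)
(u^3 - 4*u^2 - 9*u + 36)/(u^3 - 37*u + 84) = (u + 3)/(u + 7)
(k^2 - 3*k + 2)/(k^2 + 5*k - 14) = (k - 1)/(k + 7)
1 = 1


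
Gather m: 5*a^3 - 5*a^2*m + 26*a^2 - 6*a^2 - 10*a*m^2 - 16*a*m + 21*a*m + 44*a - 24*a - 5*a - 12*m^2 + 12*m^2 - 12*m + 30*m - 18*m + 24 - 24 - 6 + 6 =5*a^3 + 20*a^2 - 10*a*m^2 + 15*a + m*(-5*a^2 + 5*a)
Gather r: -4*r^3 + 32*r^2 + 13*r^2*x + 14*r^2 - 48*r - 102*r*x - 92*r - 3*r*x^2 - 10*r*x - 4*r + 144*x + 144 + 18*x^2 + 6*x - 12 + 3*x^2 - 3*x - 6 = -4*r^3 + r^2*(13*x + 46) + r*(-3*x^2 - 112*x - 144) + 21*x^2 + 147*x + 126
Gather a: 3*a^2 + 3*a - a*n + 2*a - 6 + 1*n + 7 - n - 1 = 3*a^2 + a*(5 - n)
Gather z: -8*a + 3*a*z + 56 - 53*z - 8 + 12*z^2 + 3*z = -8*a + 12*z^2 + z*(3*a - 50) + 48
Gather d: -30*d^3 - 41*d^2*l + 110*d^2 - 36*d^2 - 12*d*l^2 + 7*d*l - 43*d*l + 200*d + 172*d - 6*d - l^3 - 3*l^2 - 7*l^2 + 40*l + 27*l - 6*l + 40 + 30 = -30*d^3 + d^2*(74 - 41*l) + d*(-12*l^2 - 36*l + 366) - l^3 - 10*l^2 + 61*l + 70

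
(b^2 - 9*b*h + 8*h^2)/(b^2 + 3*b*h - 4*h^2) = (b - 8*h)/(b + 4*h)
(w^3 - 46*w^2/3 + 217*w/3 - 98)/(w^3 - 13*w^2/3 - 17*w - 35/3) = (3*w^2 - 25*w + 42)/(3*w^2 + 8*w + 5)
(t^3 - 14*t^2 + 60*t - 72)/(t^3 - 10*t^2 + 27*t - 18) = (t^2 - 8*t + 12)/(t^2 - 4*t + 3)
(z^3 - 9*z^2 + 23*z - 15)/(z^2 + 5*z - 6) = (z^2 - 8*z + 15)/(z + 6)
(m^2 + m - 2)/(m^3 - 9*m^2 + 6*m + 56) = (m - 1)/(m^2 - 11*m + 28)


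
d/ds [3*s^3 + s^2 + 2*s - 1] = 9*s^2 + 2*s + 2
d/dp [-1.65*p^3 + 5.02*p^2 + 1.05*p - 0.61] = -4.95*p^2 + 10.04*p + 1.05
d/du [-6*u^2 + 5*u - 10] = 5 - 12*u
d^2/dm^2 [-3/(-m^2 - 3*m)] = 6*(-m*(m + 3) + (2*m + 3)^2)/(m^3*(m + 3)^3)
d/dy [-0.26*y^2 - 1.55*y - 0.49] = -0.52*y - 1.55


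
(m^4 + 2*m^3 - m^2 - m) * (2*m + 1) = 2*m^5 + 5*m^4 - 3*m^2 - m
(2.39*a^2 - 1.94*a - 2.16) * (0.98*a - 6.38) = 2.3422*a^3 - 17.1494*a^2 + 10.2604*a + 13.7808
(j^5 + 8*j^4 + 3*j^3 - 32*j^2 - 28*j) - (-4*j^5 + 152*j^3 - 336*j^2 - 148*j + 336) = 5*j^5 + 8*j^4 - 149*j^3 + 304*j^2 + 120*j - 336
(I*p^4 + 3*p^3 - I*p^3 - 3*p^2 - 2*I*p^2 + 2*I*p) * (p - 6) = I*p^5 + 3*p^4 - 7*I*p^4 - 21*p^3 + 4*I*p^3 + 18*p^2 + 14*I*p^2 - 12*I*p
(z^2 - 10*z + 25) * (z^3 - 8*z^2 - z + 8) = z^5 - 18*z^4 + 104*z^3 - 182*z^2 - 105*z + 200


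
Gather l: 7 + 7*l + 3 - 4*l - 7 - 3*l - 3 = 0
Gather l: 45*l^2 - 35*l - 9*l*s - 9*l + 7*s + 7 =45*l^2 + l*(-9*s - 44) + 7*s + 7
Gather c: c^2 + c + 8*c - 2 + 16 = c^2 + 9*c + 14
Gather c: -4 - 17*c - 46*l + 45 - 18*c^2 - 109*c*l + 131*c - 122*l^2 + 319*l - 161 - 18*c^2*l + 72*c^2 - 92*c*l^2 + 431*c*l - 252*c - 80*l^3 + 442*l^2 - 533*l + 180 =c^2*(54 - 18*l) + c*(-92*l^2 + 322*l - 138) - 80*l^3 + 320*l^2 - 260*l + 60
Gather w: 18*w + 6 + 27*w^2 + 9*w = 27*w^2 + 27*w + 6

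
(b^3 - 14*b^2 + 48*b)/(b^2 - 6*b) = b - 8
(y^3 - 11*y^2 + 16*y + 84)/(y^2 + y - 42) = (y^2 - 5*y - 14)/(y + 7)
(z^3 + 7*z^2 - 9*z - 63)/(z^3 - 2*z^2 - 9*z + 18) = (z + 7)/(z - 2)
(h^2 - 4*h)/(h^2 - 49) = h*(h - 4)/(h^2 - 49)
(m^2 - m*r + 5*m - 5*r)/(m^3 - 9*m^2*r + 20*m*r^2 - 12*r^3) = (m + 5)/(m^2 - 8*m*r + 12*r^2)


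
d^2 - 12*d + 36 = (d - 6)^2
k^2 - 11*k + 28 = (k - 7)*(k - 4)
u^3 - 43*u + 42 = (u - 6)*(u - 1)*(u + 7)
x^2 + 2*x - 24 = (x - 4)*(x + 6)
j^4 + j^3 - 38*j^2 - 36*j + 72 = (j - 6)*(j - 1)*(j + 2)*(j + 6)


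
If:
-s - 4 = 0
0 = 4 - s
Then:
No Solution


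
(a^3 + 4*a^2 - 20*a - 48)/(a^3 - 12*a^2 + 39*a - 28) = (a^2 + 8*a + 12)/(a^2 - 8*a + 7)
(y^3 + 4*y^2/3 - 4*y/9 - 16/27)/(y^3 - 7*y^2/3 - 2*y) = (9*y^2 + 6*y - 8)/(9*y*(y - 3))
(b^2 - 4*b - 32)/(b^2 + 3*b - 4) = (b - 8)/(b - 1)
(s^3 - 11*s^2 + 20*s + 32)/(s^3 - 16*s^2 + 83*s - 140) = (s^2 - 7*s - 8)/(s^2 - 12*s + 35)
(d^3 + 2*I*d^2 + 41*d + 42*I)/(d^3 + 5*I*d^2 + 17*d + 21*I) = (d - 6*I)/(d - 3*I)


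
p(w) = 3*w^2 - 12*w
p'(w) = 6*w - 12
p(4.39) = 5.14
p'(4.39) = 14.34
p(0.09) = -1.06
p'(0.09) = -11.46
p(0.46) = -4.89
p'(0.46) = -9.24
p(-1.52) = 25.17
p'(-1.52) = -21.12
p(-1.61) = 27.10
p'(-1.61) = -21.66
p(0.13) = -1.51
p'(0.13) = -11.22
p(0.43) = -4.61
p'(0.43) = -9.42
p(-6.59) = 209.36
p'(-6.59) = -51.54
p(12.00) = 288.00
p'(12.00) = 60.00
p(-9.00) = 351.00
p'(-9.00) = -66.00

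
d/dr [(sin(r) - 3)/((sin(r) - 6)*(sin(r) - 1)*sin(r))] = 2*(-sin(r)^3 + 8*sin(r)^2 - 21*sin(r) + 9)*cos(r)/((sin(r) - 6)^2*(sin(r) - 1)^2*sin(r)^2)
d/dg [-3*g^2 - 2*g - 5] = -6*g - 2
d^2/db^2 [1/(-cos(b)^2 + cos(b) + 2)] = (-4*sin(b)^4 + 11*sin(b)^2 - 7*cos(b)/4 + 3*cos(3*b)/4 - 1)/(sin(b)^2 + cos(b) + 1)^3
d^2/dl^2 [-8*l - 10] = 0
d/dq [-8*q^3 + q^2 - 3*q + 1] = -24*q^2 + 2*q - 3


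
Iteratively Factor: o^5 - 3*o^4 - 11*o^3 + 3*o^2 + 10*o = (o)*(o^4 - 3*o^3 - 11*o^2 + 3*o + 10) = o*(o - 1)*(o^3 - 2*o^2 - 13*o - 10) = o*(o - 5)*(o - 1)*(o^2 + 3*o + 2) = o*(o - 5)*(o - 1)*(o + 2)*(o + 1)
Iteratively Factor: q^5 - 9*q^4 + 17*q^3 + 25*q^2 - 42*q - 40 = (q - 4)*(q^4 - 5*q^3 - 3*q^2 + 13*q + 10) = (q - 5)*(q - 4)*(q^3 - 3*q - 2) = (q - 5)*(q - 4)*(q - 2)*(q^2 + 2*q + 1) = (q - 5)*(q - 4)*(q - 2)*(q + 1)*(q + 1)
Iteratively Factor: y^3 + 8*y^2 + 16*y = (y)*(y^2 + 8*y + 16) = y*(y + 4)*(y + 4)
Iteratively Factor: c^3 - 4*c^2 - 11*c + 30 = (c - 2)*(c^2 - 2*c - 15) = (c - 2)*(c + 3)*(c - 5)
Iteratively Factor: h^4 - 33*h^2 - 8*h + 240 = (h - 3)*(h^3 + 3*h^2 - 24*h - 80) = (h - 3)*(h + 4)*(h^2 - h - 20) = (h - 5)*(h - 3)*(h + 4)*(h + 4)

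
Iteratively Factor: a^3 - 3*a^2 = (a)*(a^2 - 3*a) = a^2*(a - 3)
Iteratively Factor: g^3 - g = (g - 1)*(g^2 + g) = g*(g - 1)*(g + 1)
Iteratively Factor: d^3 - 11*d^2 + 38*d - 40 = (d - 5)*(d^2 - 6*d + 8) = (d - 5)*(d - 4)*(d - 2)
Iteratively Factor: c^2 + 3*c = (c + 3)*(c)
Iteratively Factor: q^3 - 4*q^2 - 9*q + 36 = (q - 4)*(q^2 - 9) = (q - 4)*(q - 3)*(q + 3)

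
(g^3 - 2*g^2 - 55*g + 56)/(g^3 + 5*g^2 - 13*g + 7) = (g - 8)/(g - 1)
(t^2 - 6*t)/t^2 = (t - 6)/t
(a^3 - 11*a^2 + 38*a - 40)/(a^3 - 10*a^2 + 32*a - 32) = (a - 5)/(a - 4)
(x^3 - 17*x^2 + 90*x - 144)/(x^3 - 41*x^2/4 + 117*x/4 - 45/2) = 4*(x - 8)/(4*x - 5)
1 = 1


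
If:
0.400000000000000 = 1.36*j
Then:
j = 0.29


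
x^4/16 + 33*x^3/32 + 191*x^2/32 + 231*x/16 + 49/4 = (x/4 + 1/2)*(x/4 + 1)*(x + 7/2)*(x + 7)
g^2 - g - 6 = (g - 3)*(g + 2)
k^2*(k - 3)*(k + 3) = k^4 - 9*k^2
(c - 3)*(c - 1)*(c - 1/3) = c^3 - 13*c^2/3 + 13*c/3 - 1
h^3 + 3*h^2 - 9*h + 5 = (h - 1)^2*(h + 5)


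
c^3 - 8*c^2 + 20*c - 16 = (c - 4)*(c - 2)^2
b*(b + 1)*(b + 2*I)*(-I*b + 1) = -I*b^4 + 3*b^3 - I*b^3 + 3*b^2 + 2*I*b^2 + 2*I*b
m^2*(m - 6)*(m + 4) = m^4 - 2*m^3 - 24*m^2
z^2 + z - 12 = (z - 3)*(z + 4)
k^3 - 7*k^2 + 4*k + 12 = (k - 6)*(k - 2)*(k + 1)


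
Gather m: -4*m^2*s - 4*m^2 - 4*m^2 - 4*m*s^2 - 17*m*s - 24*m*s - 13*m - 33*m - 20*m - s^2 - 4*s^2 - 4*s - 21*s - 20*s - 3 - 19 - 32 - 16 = m^2*(-4*s - 8) + m*(-4*s^2 - 41*s - 66) - 5*s^2 - 45*s - 70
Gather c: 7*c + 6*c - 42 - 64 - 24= 13*c - 130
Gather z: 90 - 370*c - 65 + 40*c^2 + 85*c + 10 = 40*c^2 - 285*c + 35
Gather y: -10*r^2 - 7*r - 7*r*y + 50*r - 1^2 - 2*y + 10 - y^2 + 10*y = -10*r^2 + 43*r - y^2 + y*(8 - 7*r) + 9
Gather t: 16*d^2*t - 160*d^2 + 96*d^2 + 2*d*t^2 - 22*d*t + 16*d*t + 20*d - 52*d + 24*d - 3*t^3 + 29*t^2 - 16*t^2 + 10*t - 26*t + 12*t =-64*d^2 - 8*d - 3*t^3 + t^2*(2*d + 13) + t*(16*d^2 - 6*d - 4)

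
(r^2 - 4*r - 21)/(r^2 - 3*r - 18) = (r - 7)/(r - 6)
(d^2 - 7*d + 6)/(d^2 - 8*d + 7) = (d - 6)/(d - 7)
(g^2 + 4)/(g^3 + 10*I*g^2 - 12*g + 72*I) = (g + 2*I)/(g^2 + 12*I*g - 36)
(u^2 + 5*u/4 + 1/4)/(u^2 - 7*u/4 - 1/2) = (u + 1)/(u - 2)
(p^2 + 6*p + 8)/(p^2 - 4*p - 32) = (p + 2)/(p - 8)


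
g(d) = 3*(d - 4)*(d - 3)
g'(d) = 6*d - 21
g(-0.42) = 45.35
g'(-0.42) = -23.52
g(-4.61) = 196.57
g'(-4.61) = -48.66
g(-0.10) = 38.13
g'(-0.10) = -21.60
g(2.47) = 2.43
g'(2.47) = -6.18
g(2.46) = 2.49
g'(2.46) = -6.24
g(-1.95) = 88.36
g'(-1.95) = -32.70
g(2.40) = 2.88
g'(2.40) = -6.60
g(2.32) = 3.43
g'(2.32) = -7.08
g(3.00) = 0.00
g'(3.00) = -3.00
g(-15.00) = 1026.00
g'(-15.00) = -111.00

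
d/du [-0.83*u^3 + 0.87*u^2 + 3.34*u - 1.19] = -2.49*u^2 + 1.74*u + 3.34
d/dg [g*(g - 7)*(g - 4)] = 3*g^2 - 22*g + 28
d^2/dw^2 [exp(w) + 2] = exp(w)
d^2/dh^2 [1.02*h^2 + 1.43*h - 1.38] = 2.04000000000000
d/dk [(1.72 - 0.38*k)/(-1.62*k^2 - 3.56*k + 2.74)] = (-0.6156*k^2 + 5.5728*k + 5.082)/(2.6244*k^4 + 11.5344*k^3 + 3.796*k^2 - 19.5088*k + 7.5076)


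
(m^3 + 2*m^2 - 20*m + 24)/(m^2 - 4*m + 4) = m + 6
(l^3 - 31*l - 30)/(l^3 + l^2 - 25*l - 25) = (l - 6)/(l - 5)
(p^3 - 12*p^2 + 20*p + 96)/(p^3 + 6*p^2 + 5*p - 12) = (p^3 - 12*p^2 + 20*p + 96)/(p^3 + 6*p^2 + 5*p - 12)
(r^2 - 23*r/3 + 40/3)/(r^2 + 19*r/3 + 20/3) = (3*r^2 - 23*r + 40)/(3*r^2 + 19*r + 20)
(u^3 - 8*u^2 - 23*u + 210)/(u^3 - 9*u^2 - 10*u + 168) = (u + 5)/(u + 4)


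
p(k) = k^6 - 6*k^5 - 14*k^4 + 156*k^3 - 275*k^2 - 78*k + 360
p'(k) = 6*k^5 - 30*k^4 - 56*k^3 + 468*k^2 - 550*k - 78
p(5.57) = 2570.84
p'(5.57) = 4992.77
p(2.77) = -1.47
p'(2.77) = 11.47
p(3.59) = -8.95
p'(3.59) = -17.13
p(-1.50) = -682.17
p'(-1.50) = 1791.56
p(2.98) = -0.01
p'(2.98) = 1.26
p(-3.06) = -5242.87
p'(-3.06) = 3351.65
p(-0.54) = 296.48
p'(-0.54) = 361.46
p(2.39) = -5.85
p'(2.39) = 5.30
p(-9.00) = 658944.00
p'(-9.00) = -467520.00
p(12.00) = 1432080.00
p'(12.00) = 834858.00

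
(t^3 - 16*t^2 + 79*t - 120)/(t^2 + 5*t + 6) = (t^3 - 16*t^2 + 79*t - 120)/(t^2 + 5*t + 6)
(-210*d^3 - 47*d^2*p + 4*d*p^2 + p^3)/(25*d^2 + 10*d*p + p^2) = (-42*d^2 - d*p + p^2)/(5*d + p)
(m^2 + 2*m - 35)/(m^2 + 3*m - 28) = (m - 5)/(m - 4)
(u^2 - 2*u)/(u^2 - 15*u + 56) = u*(u - 2)/(u^2 - 15*u + 56)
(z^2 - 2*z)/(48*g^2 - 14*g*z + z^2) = z*(z - 2)/(48*g^2 - 14*g*z + z^2)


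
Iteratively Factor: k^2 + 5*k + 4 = (k + 1)*(k + 4)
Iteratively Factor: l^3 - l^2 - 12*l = (l + 3)*(l^2 - 4*l) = l*(l + 3)*(l - 4)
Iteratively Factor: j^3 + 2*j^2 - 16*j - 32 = (j + 4)*(j^2 - 2*j - 8) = (j - 4)*(j + 4)*(j + 2)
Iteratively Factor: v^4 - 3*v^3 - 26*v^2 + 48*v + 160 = (v + 2)*(v^3 - 5*v^2 - 16*v + 80) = (v - 5)*(v + 2)*(v^2 - 16) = (v - 5)*(v + 2)*(v + 4)*(v - 4)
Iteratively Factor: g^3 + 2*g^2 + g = (g)*(g^2 + 2*g + 1) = g*(g + 1)*(g + 1)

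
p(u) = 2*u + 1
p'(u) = 2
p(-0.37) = 0.26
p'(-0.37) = 2.00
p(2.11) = 5.22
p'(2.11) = 2.00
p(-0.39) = 0.22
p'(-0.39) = 2.00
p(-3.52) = -6.04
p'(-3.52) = 2.00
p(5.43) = 11.86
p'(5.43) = 2.00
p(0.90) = 2.80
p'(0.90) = 2.00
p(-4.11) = -7.22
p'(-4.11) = 2.00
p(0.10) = 1.20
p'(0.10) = 2.00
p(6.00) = 13.00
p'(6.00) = 2.00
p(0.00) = 1.00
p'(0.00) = 2.00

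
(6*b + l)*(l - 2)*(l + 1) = 6*b*l^2 - 6*b*l - 12*b + l^3 - l^2 - 2*l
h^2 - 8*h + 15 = (h - 5)*(h - 3)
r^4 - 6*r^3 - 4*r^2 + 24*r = r*(r - 6)*(r - 2)*(r + 2)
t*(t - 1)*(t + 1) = t^3 - t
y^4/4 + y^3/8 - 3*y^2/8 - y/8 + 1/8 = (y/4 + 1/4)*(y - 1)*(y - 1/2)*(y + 1)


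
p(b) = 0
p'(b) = 0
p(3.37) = 0.00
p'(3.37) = 0.00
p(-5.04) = 0.00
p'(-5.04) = 0.00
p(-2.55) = 0.00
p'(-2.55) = 0.00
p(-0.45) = 0.00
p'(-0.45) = 0.00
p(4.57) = 0.00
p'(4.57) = 0.00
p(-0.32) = 0.00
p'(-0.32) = 0.00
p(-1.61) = 0.00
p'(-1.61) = 0.00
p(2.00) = 0.00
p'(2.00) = 0.00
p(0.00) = 0.00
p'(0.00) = 0.00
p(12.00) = 0.00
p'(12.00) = 0.00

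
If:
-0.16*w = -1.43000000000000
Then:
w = 8.94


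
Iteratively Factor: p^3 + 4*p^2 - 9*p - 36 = (p - 3)*(p^2 + 7*p + 12) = (p - 3)*(p + 3)*(p + 4)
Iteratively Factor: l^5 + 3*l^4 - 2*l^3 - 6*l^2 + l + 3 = (l - 1)*(l^4 + 4*l^3 + 2*l^2 - 4*l - 3) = (l - 1)^2*(l^3 + 5*l^2 + 7*l + 3) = (l - 1)^2*(l + 1)*(l^2 + 4*l + 3) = (l - 1)^2*(l + 1)^2*(l + 3)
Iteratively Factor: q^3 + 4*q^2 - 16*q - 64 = (q - 4)*(q^2 + 8*q + 16) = (q - 4)*(q + 4)*(q + 4)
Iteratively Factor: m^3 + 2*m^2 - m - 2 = (m - 1)*(m^2 + 3*m + 2) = (m - 1)*(m + 1)*(m + 2)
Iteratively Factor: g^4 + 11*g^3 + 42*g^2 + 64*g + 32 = (g + 2)*(g^3 + 9*g^2 + 24*g + 16) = (g + 2)*(g + 4)*(g^2 + 5*g + 4) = (g + 2)*(g + 4)^2*(g + 1)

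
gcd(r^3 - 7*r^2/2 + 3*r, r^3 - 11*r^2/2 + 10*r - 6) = r^2 - 7*r/2 + 3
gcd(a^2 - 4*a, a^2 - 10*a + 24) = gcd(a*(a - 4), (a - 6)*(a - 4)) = a - 4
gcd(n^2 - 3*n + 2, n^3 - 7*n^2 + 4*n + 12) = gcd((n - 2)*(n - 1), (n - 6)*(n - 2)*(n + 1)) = n - 2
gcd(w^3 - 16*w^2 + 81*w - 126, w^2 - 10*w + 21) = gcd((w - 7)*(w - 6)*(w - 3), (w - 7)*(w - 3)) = w^2 - 10*w + 21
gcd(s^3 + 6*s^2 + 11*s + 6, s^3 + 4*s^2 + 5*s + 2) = s^2 + 3*s + 2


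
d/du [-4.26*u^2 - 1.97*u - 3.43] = -8.52*u - 1.97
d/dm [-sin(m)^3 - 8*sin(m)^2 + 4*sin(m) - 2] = (-3*sin(m)^2 - 16*sin(m) + 4)*cos(m)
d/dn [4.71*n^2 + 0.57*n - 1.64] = 9.42*n + 0.57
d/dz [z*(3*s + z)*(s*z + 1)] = 6*s^2*z + 3*s*z^2 + 3*s + 2*z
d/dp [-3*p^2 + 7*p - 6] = 7 - 6*p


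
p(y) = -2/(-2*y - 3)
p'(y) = -4/(-2*y - 3)^2 = -4/(2*y + 3)^2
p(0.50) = 0.50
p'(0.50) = -0.25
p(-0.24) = 0.79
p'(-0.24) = -0.63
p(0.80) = 0.43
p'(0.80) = -0.19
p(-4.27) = -0.36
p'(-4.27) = -0.13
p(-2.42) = -1.09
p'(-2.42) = -1.18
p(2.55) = 0.25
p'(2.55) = -0.06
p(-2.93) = -0.70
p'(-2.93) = -0.49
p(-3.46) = -0.51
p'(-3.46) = -0.26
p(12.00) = 0.07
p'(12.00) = -0.00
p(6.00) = 0.13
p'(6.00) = -0.02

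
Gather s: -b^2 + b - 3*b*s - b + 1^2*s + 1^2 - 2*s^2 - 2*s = -b^2 - 2*s^2 + s*(-3*b - 1) + 1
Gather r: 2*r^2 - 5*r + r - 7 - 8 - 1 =2*r^2 - 4*r - 16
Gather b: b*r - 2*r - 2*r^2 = b*r - 2*r^2 - 2*r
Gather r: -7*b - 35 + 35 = -7*b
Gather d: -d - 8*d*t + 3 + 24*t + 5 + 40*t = d*(-8*t - 1) + 64*t + 8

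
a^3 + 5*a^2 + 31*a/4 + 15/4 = (a + 1)*(a + 3/2)*(a + 5/2)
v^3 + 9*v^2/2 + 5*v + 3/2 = (v + 1/2)*(v + 1)*(v + 3)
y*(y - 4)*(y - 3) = y^3 - 7*y^2 + 12*y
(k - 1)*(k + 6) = k^2 + 5*k - 6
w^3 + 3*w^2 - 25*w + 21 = (w - 3)*(w - 1)*(w + 7)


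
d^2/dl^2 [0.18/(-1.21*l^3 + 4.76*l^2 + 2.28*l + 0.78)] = ((1.3068*l - 1.7136)*(-1.21*l^3 + 4.76*l^2 + 2.28*l + 0.78) + 0.18*(-7.26*l^2 + 19.04*l + 4.56)*(-3.63*l^2 + 9.52*l + 2.28))/(-1.21*l^3 + 4.76*l^2 + 2.28*l + 0.78)^3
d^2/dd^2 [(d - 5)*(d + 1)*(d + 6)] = 6*d + 4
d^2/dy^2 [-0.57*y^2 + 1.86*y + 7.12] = -1.14000000000000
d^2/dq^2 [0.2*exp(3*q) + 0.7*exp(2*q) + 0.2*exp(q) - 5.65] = (1.8*exp(2*q) + 2.8*exp(q) + 0.2)*exp(q)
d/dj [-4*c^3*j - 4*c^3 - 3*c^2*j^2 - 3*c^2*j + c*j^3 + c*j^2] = c*(-4*c^2 - 6*c*j - 3*c + 3*j^2 + 2*j)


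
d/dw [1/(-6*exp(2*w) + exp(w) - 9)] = (12*exp(w) - 1)*exp(w)/(6*exp(2*w) - exp(w) + 9)^2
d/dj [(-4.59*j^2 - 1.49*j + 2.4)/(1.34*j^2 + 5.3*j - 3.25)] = (-22.3304*j^2 + 23.403*j - 7.8775)/(1.7956*j^4 + 14.204*j^3 + 19.38*j^2 - 34.45*j + 10.5625)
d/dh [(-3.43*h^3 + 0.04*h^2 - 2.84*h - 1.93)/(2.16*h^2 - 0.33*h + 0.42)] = (-7.4088*h^4 + 2.2638*h^3 + 1.7994*h^2 + 8.3712*h - 1.8297)/(4.6656*h^4 - 1.4256*h^3 + 1.9233*h^2 - 0.2772*h + 0.1764)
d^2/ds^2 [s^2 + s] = 2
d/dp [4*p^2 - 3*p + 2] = 8*p - 3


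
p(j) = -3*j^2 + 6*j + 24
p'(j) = 6 - 6*j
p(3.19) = 12.61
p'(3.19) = -13.14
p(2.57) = 19.61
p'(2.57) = -9.42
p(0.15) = 24.83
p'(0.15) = 5.10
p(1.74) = 25.36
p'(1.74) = -4.44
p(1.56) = 26.06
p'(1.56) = -3.36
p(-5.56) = -102.10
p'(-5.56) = 39.36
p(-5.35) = -93.97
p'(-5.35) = 38.10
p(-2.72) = -14.52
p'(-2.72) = 22.32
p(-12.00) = -480.00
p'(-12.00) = 78.00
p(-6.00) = -120.00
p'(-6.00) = 42.00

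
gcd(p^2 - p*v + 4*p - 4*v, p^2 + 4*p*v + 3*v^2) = 1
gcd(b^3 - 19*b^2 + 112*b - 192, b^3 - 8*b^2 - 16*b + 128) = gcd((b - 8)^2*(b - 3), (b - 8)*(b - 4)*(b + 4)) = b - 8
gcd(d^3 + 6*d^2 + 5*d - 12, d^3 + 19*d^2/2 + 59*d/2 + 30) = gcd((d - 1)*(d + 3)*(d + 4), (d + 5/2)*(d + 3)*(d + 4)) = d^2 + 7*d + 12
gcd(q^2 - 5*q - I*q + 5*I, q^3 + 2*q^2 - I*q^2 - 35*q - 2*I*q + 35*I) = q^2 + q*(-5 - I) + 5*I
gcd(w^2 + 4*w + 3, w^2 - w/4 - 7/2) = 1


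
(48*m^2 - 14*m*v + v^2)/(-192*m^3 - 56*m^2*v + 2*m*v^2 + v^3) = (-6*m + v)/(24*m^2 + 10*m*v + v^2)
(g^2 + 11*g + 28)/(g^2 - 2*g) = (g^2 + 11*g + 28)/(g*(g - 2))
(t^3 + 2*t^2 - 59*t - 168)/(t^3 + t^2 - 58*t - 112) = (t + 3)/(t + 2)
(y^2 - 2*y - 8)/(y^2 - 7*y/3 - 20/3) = 3*(y + 2)/(3*y + 5)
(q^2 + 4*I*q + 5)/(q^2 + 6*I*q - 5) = (q - I)/(q + I)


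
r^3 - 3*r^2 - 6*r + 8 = (r - 4)*(r - 1)*(r + 2)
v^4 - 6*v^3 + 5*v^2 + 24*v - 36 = (v - 3)^2*(v - 2)*(v + 2)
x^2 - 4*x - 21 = (x - 7)*(x + 3)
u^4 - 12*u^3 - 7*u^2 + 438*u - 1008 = (u - 8)*(u - 7)*(u - 3)*(u + 6)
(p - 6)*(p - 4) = p^2 - 10*p + 24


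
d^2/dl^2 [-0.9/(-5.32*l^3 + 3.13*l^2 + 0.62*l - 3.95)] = ((5.634 - 28.728*l)*(5.32*l^3 - 3.13*l^2 - 0.62*l + 3.95) + 0.9*(-31.92*l^2 + 12.52*l + 1.24)*(-15.96*l^2 + 6.26*l + 0.62))/(5.32*l^3 - 3.13*l^2 - 0.62*l + 3.95)^3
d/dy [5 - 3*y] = -3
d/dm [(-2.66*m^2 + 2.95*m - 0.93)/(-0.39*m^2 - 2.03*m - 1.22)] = (6.5503*m^2 + 5.765*m - 5.4869)/(0.1521*m^4 + 1.5834*m^3 + 5.0725*m^2 + 4.9532*m + 1.4884)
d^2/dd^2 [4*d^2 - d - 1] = 8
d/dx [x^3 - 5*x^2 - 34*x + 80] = 3*x^2 - 10*x - 34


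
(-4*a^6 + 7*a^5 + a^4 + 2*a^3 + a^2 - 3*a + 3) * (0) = 0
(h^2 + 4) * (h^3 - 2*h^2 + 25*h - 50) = h^5 - 2*h^4 + 29*h^3 - 58*h^2 + 100*h - 200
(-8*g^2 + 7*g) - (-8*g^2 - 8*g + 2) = 15*g - 2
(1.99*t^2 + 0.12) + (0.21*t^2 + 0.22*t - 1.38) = 2.2*t^2 + 0.22*t - 1.26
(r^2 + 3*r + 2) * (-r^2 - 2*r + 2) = -r^4 - 5*r^3 - 6*r^2 + 2*r + 4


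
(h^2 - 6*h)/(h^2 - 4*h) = (h - 6)/(h - 4)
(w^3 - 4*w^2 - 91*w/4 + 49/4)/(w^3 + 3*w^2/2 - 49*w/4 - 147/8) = 2*(2*w^2 - 15*w + 7)/(4*w^2 - 8*w - 21)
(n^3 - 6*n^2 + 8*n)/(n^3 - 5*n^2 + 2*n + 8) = n/(n + 1)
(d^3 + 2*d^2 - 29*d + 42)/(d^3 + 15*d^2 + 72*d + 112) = (d^2 - 5*d + 6)/(d^2 + 8*d + 16)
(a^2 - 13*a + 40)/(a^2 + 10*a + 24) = (a^2 - 13*a + 40)/(a^2 + 10*a + 24)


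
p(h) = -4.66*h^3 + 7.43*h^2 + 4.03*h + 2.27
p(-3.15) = 208.95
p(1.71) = 7.59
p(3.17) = -58.74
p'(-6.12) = -610.53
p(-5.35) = 906.96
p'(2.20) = -30.94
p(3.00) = -44.59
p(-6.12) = 1324.06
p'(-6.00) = -588.41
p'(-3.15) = -181.50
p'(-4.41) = -333.39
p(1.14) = 9.62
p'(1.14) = 2.80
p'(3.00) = -77.21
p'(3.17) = -89.35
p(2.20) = -2.52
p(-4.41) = 528.67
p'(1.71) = -11.44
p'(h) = -13.98*h^2 + 14.86*h + 4.03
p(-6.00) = 1252.13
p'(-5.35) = -475.61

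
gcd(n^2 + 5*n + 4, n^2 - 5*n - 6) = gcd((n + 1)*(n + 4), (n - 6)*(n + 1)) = n + 1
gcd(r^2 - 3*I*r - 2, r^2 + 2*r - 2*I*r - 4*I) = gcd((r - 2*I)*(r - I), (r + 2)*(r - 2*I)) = r - 2*I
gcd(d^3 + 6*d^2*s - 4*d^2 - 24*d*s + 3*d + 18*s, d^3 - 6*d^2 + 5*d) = d - 1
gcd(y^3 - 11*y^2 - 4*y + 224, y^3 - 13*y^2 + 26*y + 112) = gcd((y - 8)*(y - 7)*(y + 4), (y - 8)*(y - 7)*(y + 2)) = y^2 - 15*y + 56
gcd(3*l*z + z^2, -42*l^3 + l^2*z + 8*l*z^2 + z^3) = 3*l + z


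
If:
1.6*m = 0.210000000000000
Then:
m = 0.13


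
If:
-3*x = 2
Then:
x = -2/3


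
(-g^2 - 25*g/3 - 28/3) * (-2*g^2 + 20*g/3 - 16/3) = 2*g^4 + 10*g^3 - 284*g^2/9 - 160*g/9 + 448/9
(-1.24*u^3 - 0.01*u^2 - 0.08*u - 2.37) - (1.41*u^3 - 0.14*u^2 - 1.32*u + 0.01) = -2.65*u^3 + 0.13*u^2 + 1.24*u - 2.38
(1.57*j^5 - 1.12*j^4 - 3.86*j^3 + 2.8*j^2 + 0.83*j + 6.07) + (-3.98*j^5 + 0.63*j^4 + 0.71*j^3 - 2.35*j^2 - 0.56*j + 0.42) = -2.41*j^5 - 0.49*j^4 - 3.15*j^3 + 0.45*j^2 + 0.27*j + 6.49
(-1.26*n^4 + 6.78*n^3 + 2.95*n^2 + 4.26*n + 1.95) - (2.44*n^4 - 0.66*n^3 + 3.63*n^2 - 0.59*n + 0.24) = -3.7*n^4 + 7.44*n^3 - 0.68*n^2 + 4.85*n + 1.71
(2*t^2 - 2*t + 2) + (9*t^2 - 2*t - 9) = 11*t^2 - 4*t - 7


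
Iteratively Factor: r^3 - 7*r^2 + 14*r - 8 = (r - 2)*(r^2 - 5*r + 4) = (r - 4)*(r - 2)*(r - 1)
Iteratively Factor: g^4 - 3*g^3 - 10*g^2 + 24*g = (g - 4)*(g^3 + g^2 - 6*g) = g*(g - 4)*(g^2 + g - 6) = g*(g - 4)*(g - 2)*(g + 3)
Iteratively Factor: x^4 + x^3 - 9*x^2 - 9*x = (x + 3)*(x^3 - 2*x^2 - 3*x) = (x - 3)*(x + 3)*(x^2 + x) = (x - 3)*(x + 1)*(x + 3)*(x)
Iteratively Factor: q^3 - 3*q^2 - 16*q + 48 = (q - 3)*(q^2 - 16) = (q - 4)*(q - 3)*(q + 4)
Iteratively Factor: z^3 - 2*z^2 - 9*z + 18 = (z - 2)*(z^2 - 9) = (z - 3)*(z - 2)*(z + 3)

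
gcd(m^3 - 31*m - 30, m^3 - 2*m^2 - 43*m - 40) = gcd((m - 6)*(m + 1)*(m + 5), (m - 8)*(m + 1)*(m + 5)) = m^2 + 6*m + 5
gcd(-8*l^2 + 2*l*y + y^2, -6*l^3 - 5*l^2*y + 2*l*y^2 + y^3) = -2*l + y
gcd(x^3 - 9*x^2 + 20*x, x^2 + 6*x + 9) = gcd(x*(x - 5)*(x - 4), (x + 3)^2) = 1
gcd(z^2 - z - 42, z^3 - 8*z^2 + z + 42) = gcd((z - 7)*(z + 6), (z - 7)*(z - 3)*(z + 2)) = z - 7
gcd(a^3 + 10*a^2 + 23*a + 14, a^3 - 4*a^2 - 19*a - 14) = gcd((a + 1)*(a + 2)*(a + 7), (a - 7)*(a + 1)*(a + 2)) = a^2 + 3*a + 2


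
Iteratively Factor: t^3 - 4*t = (t + 2)*(t^2 - 2*t) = (t - 2)*(t + 2)*(t)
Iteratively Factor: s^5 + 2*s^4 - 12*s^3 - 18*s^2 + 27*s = (s - 3)*(s^4 + 5*s^3 + 3*s^2 - 9*s) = (s - 3)*(s - 1)*(s^3 + 6*s^2 + 9*s) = (s - 3)*(s - 1)*(s + 3)*(s^2 + 3*s) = (s - 3)*(s - 1)*(s + 3)^2*(s)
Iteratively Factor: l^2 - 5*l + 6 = (l - 2)*(l - 3)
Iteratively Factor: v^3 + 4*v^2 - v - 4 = (v - 1)*(v^2 + 5*v + 4) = (v - 1)*(v + 1)*(v + 4)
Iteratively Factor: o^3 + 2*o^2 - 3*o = (o + 3)*(o^2 - o) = o*(o + 3)*(o - 1)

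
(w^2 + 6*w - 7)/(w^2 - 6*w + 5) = (w + 7)/(w - 5)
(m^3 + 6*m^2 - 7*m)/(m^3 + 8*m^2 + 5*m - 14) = m/(m + 2)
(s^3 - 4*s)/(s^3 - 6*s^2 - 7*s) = (4 - s^2)/(-s^2 + 6*s + 7)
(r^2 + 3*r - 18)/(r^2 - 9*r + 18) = (r + 6)/(r - 6)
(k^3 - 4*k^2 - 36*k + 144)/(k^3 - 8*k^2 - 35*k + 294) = (k^2 - 10*k + 24)/(k^2 - 14*k + 49)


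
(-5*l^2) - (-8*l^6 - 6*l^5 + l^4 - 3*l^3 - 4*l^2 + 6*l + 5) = 8*l^6 + 6*l^5 - l^4 + 3*l^3 - l^2 - 6*l - 5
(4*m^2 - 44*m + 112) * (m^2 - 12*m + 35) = 4*m^4 - 92*m^3 + 780*m^2 - 2884*m + 3920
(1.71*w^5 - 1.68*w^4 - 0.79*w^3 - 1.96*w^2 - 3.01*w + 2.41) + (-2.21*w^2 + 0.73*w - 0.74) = 1.71*w^5 - 1.68*w^4 - 0.79*w^3 - 4.17*w^2 - 2.28*w + 1.67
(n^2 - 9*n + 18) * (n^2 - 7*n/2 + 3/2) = n^4 - 25*n^3/2 + 51*n^2 - 153*n/2 + 27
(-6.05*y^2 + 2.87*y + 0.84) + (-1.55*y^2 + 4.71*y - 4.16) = -7.6*y^2 + 7.58*y - 3.32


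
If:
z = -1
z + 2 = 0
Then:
No Solution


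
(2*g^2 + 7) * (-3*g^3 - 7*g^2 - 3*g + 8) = -6*g^5 - 14*g^4 - 27*g^3 - 33*g^2 - 21*g + 56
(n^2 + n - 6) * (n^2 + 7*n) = n^4 + 8*n^3 + n^2 - 42*n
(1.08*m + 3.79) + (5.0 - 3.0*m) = 8.79 - 1.92*m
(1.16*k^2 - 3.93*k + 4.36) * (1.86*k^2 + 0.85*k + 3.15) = 2.1576*k^4 - 6.3238*k^3 + 8.4231*k^2 - 8.6735*k + 13.734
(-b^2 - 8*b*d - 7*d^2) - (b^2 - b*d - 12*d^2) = -2*b^2 - 7*b*d + 5*d^2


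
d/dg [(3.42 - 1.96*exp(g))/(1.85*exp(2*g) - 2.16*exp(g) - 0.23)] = (3.626*exp(2*g) - 12.654*exp(g) + 7.838)*exp(g)/(3.4225*exp(4*g) - 7.992*exp(3*g) + 3.8146*exp(2*g) + 0.9936*exp(g) + 0.0529)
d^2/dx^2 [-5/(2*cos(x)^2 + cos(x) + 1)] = 5*(16*sin(x)^4 - sin(x)^2 - 17*cos(x)/2 + 3*cos(3*x)/2 - 13)/(-2*sin(x)^2 + cos(x) + 3)^3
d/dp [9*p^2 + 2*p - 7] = 18*p + 2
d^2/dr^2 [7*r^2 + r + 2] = 14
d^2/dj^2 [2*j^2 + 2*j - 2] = 4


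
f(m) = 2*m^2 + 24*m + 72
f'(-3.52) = 9.92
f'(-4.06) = 7.76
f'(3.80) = 39.20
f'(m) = 4*m + 24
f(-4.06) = 7.53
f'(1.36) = 29.44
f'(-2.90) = 12.40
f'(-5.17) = 3.32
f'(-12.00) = -24.00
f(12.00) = 648.00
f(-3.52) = 12.30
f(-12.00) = 72.00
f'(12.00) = 72.00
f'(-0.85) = 20.60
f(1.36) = 108.34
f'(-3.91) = 8.36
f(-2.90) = 19.22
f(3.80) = 192.08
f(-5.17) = 1.38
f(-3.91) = 8.74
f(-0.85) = 53.04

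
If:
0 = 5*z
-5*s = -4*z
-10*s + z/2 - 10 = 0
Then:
No Solution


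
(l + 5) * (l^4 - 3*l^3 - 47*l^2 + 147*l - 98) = l^5 + 2*l^4 - 62*l^3 - 88*l^2 + 637*l - 490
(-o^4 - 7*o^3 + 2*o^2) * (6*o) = -6*o^5 - 42*o^4 + 12*o^3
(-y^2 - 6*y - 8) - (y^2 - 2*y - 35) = -2*y^2 - 4*y + 27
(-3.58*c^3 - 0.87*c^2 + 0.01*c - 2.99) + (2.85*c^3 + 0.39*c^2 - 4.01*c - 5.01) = -0.73*c^3 - 0.48*c^2 - 4.0*c - 8.0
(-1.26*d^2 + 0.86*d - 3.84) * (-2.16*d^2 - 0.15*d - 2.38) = 2.7216*d^4 - 1.6686*d^3 + 11.1642*d^2 - 1.4708*d + 9.1392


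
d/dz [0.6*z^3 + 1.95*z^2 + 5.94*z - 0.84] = 1.8*z^2 + 3.9*z + 5.94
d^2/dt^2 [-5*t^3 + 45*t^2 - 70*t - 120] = 90 - 30*t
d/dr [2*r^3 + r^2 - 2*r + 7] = 6*r^2 + 2*r - 2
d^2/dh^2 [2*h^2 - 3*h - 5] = 4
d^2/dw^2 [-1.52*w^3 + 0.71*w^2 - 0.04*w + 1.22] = 1.42 - 9.12*w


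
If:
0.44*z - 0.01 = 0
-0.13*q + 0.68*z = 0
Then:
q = 0.12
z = 0.02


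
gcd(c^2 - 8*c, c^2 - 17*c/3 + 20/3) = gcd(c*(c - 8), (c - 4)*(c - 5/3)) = 1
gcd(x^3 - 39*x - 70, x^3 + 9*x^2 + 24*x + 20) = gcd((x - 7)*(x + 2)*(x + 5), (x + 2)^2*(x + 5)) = x^2 + 7*x + 10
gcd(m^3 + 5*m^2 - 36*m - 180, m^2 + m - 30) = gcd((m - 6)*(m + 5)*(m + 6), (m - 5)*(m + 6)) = m + 6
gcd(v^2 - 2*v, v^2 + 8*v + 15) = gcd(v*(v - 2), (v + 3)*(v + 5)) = 1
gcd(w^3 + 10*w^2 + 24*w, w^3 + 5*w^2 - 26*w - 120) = w^2 + 10*w + 24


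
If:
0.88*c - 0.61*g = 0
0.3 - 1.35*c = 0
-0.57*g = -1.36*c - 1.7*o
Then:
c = 0.22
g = 0.32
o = -0.07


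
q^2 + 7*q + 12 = (q + 3)*(q + 4)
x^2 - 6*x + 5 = (x - 5)*(x - 1)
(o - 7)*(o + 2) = o^2 - 5*o - 14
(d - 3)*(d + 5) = d^2 + 2*d - 15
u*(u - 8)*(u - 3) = u^3 - 11*u^2 + 24*u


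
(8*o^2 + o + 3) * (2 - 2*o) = -16*o^3 + 14*o^2 - 4*o + 6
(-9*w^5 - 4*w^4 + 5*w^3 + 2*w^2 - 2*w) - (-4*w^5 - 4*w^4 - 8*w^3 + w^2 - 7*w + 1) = -5*w^5 + 13*w^3 + w^2 + 5*w - 1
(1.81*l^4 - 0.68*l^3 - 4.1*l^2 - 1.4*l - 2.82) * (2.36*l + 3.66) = 4.2716*l^5 + 5.0198*l^4 - 12.1648*l^3 - 18.31*l^2 - 11.7792*l - 10.3212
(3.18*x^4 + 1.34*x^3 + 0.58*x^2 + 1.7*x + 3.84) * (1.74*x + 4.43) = 5.5332*x^5 + 16.419*x^4 + 6.9454*x^3 + 5.5274*x^2 + 14.2126*x + 17.0112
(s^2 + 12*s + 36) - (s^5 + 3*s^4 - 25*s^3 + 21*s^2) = -s^5 - 3*s^4 + 25*s^3 - 20*s^2 + 12*s + 36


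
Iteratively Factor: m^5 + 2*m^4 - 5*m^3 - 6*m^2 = (m - 2)*(m^4 + 4*m^3 + 3*m^2) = (m - 2)*(m + 3)*(m^3 + m^2) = (m - 2)*(m + 1)*(m + 3)*(m^2) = m*(m - 2)*(m + 1)*(m + 3)*(m)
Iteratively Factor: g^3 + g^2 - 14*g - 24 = (g + 3)*(g^2 - 2*g - 8) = (g - 4)*(g + 3)*(g + 2)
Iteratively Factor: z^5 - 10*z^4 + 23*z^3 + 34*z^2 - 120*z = (z + 2)*(z^4 - 12*z^3 + 47*z^2 - 60*z) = (z - 5)*(z + 2)*(z^3 - 7*z^2 + 12*z) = z*(z - 5)*(z + 2)*(z^2 - 7*z + 12) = z*(z - 5)*(z - 4)*(z + 2)*(z - 3)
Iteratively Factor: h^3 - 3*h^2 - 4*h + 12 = (h - 3)*(h^2 - 4) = (h - 3)*(h - 2)*(h + 2)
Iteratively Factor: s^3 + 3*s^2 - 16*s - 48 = (s - 4)*(s^2 + 7*s + 12) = (s - 4)*(s + 3)*(s + 4)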